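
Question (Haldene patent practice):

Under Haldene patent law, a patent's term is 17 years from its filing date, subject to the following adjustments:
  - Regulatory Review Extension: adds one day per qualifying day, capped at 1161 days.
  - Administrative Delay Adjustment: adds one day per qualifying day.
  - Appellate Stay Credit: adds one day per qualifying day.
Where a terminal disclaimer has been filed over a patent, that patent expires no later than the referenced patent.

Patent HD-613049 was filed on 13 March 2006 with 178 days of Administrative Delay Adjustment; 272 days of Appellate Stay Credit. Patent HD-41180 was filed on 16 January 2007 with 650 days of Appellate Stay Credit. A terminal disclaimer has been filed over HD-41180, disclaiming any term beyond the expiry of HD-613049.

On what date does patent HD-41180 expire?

Natural term of HD-41180:
  Base: filing + 17 years → 16 January 2024.
  Appellate Stay Credit: +650 days → 27 October 2025.
Expiry of referenced patent HD-613049:
  Base: filing + 17 years → 13 March 2023.
  Administrative Delay Adjustment: +178 days → 7 September 2023.
  Appellate Stay Credit: +272 days → 5 June 2024.
Terminal disclaimer: HD-41180 expires on the earlier of 27 October 2025 and 5 June 2024.

June 5, 2024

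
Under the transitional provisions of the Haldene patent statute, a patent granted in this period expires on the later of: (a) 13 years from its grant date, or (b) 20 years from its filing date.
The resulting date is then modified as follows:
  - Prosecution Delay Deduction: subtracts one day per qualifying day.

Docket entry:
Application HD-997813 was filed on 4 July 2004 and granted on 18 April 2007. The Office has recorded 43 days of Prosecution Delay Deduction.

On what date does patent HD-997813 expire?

May 22, 2024

(a) grant + 13 years → 18 April 2020.
(b) filing + 20 years → 4 July 2024.
Later of the two: 4 July 2024.
Prosecution Delay Deduction: −43 days → 22 May 2024.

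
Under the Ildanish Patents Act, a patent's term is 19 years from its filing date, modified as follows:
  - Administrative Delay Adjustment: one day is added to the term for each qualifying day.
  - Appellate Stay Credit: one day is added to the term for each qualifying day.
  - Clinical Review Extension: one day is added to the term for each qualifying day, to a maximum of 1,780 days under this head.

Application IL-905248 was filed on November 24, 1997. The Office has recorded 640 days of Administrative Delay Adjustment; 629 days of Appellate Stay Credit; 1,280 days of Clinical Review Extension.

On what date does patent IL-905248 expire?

November 17, 2023

Base term: filing date + 19 years → 24 November 2016.
Administrative Delay Adjustment: +640 days → 26 August 2018.
Appellate Stay Credit: +629 days → 16 May 2020.
Clinical Review Extension: 1280 days (within the 1780-day cap) → +1280 days → 17 November 2023.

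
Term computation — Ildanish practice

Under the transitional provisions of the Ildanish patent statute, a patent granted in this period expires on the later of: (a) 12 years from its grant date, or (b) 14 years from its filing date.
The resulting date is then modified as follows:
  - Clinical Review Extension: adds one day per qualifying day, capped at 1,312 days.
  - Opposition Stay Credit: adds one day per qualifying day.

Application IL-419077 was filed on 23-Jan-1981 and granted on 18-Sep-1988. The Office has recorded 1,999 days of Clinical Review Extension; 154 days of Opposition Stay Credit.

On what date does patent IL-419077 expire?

September 23, 2004

(a) grant + 12 years → 18 September 2000.
(b) filing + 14 years → 23 January 1995.
Later of the two: 18 September 2000.
Clinical Review Extension: 1999 days claimed exceeds the 1312-day cap, so +1312 days → 22 April 2004.
Opposition Stay Credit: +154 days → 23 September 2004.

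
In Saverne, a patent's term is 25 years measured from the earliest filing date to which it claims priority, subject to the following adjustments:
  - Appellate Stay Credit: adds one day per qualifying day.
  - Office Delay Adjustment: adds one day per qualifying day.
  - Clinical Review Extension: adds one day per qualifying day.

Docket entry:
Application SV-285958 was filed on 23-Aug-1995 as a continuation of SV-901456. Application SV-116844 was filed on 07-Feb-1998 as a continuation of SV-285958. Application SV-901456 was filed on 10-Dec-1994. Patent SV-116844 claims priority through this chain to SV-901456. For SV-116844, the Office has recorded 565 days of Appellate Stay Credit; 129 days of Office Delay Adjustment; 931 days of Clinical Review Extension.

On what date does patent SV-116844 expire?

Earliest priority filing: 10 December 1994.
Base term: 10 December 1994 + 25 years → 10 December 2019.
Appellate Stay Credit: +565 days → 27 June 2021.
Office Delay Adjustment: +129 days → 3 November 2021.
Clinical Review Extension: +931 days → 22 May 2024.

May 22, 2024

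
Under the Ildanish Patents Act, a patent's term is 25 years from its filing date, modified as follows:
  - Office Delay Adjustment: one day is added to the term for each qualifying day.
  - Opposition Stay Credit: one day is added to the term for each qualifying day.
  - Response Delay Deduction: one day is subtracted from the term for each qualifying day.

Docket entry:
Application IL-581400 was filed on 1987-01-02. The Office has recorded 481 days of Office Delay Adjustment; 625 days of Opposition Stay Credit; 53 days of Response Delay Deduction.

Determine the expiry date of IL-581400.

Base term: filing date + 25 years → 2 January 2012.
Office Delay Adjustment: +481 days → 27 April 2013.
Opposition Stay Credit: +625 days → 12 January 2015.
Response Delay Deduction: −53 days → 20 November 2014.

November 20, 2014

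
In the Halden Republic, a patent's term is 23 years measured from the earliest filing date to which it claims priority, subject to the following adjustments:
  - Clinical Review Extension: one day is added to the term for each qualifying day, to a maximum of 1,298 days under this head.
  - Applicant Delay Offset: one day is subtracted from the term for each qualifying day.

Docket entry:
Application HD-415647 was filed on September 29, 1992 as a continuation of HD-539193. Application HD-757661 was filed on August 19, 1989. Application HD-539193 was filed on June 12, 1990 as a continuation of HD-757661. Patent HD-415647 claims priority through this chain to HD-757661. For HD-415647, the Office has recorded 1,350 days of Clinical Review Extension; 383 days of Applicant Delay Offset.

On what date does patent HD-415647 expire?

2015-02-20

Earliest priority filing: 19 August 1989.
Base term: 19 August 1989 + 23 years → 19 August 2012.
Clinical Review Extension: 1350 days claimed exceeds the 1298-day cap, so +1298 days → 9 March 2016.
Applicant Delay Offset: −383 days → 20 February 2015.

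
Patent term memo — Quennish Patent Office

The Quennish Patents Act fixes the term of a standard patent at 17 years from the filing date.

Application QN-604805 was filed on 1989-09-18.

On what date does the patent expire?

September 18, 2006

Filing date + 17 years → 18 September 2006.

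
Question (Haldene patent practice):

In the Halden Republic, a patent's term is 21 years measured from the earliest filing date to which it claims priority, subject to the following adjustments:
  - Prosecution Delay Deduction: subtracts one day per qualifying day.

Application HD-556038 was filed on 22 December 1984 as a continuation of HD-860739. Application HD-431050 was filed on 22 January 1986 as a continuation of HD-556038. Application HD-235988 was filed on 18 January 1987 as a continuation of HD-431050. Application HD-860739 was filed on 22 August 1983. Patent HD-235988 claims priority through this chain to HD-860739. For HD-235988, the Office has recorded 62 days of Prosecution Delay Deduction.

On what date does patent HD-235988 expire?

June 21, 2004

Earliest priority filing: 22 August 1983.
Base term: 22 August 1983 + 21 years → 22 August 2004.
Prosecution Delay Deduction: −62 days → 21 June 2004.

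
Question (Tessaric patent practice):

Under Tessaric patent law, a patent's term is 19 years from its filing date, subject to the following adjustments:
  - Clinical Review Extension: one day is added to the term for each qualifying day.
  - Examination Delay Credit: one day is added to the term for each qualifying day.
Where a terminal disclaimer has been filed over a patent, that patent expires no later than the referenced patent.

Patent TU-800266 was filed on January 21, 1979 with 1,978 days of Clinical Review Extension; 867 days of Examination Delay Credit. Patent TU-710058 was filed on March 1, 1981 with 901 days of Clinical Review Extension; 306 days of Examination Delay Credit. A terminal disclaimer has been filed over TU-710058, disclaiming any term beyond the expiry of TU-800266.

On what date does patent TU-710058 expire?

June 21, 2003

Natural term of TU-710058:
  Base: filing + 19 years → 1 March 2000.
  Clinical Review Extension: +901 days → 19 August 2002.
  Examination Delay Credit: +306 days → 21 June 2003.
Expiry of referenced patent TU-800266:
  Base: filing + 19 years → 21 January 1998.
  Clinical Review Extension: +1978 days → 22 June 2003.
  Examination Delay Credit: +867 days → 5 November 2005.
Terminal disclaimer: TU-710058 expires on the earlier of 21 June 2003 and 5 November 2005.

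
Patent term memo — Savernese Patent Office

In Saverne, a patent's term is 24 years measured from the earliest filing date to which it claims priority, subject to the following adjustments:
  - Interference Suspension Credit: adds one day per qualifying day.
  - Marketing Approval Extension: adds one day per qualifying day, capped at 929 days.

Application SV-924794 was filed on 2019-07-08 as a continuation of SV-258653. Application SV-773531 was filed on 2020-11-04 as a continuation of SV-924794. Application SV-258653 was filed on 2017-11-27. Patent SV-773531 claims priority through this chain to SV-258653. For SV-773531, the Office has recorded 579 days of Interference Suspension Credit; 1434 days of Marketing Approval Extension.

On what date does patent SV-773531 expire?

Earliest priority filing: 27 November 2017.
Base term: 27 November 2017 + 24 years → 27 November 2041.
Interference Suspension Credit: +579 days → 29 June 2043.
Marketing Approval Extension: 1434 days claimed exceeds the 929-day cap, so +929 days → 13 January 2046.

2046-01-13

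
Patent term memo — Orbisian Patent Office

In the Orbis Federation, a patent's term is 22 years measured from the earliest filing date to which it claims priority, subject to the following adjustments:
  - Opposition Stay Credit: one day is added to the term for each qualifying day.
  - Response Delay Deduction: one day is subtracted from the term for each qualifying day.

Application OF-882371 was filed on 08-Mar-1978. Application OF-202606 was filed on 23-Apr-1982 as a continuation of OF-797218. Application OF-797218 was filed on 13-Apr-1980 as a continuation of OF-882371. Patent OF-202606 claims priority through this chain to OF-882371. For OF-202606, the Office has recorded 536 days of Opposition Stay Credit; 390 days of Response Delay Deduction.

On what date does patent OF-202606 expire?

2000-08-01

Earliest priority filing: 8 March 1978.
Base term: 8 March 1978 + 22 years → 8 March 2000.
Opposition Stay Credit: +536 days → 26 August 2001.
Response Delay Deduction: −390 days → 1 August 2000.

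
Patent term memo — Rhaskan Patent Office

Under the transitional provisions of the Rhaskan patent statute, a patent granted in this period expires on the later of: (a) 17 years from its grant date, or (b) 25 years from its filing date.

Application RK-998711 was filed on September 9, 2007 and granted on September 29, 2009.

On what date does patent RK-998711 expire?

(a) grant + 17 years → 29 September 2026.
(b) filing + 25 years → 9 September 2032.
Later of the two: 9 September 2032.

September 9, 2032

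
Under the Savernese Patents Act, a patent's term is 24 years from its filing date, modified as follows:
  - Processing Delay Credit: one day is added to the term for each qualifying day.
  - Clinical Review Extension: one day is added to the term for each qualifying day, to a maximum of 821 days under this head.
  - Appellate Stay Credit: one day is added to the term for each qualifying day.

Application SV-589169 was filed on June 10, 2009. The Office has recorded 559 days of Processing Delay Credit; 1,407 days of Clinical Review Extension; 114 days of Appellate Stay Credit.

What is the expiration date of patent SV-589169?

Base term: filing date + 24 years → 10 June 2033.
Processing Delay Credit: +559 days → 21 December 2034.
Clinical Review Extension: 1407 days claimed exceeds the 821-day cap, so +821 days → 21 March 2037.
Appellate Stay Credit: +114 days → 13 July 2037.

2037-07-13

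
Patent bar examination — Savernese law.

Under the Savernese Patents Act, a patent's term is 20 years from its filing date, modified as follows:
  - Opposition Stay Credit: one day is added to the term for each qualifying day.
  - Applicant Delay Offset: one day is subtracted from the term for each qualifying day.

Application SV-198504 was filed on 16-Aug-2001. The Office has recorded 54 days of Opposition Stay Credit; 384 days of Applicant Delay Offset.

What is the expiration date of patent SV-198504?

September 20, 2020

Base term: filing date + 20 years → 16 August 2021.
Opposition Stay Credit: +54 days → 9 October 2021.
Applicant Delay Offset: −384 days → 20 September 2020.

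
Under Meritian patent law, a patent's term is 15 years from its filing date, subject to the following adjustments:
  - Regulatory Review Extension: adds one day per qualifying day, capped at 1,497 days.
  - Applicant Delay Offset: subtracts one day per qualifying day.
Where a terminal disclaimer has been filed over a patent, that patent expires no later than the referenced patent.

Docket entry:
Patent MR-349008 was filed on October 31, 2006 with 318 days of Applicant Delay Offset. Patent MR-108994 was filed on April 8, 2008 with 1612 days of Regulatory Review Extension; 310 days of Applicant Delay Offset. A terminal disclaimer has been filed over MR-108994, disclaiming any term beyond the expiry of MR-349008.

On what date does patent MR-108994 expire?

Natural term of MR-108994:
  Base: filing + 15 years → 8 April 2023.
  Regulatory Review Extension: 1612 days claimed exceeds the 1497-day cap, so +1497 days → 14 May 2027.
  Applicant Delay Offset: −310 days → 8 July 2026.
Expiry of referenced patent MR-349008:
  Base: filing + 15 years → 31 October 2021.
  Applicant Delay Offset: −318 days → 17 December 2020.
Terminal disclaimer: MR-108994 expires on the earlier of 8 July 2026 and 17 December 2020.

2020-12-17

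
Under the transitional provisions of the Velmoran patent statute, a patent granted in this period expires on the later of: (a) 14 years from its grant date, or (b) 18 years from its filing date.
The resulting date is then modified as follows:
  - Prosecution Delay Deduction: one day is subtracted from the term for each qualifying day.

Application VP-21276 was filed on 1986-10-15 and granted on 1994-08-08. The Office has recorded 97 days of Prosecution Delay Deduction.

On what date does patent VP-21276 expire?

2008-05-03

(a) grant + 14 years → 8 August 2008.
(b) filing + 18 years → 15 October 2004.
Later of the two: 8 August 2008.
Prosecution Delay Deduction: −97 days → 3 May 2008.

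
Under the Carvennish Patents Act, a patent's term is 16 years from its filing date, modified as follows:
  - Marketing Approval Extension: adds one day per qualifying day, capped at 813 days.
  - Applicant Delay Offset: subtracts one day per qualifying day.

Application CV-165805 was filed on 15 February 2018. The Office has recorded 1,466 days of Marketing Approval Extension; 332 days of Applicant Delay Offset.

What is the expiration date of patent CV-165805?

Base term: filing date + 16 years → 15 February 2034.
Marketing Approval Extension: 1466 days claimed exceeds the 813-day cap, so +813 days → 8 May 2036.
Applicant Delay Offset: −332 days → 11 June 2035.

2035-06-11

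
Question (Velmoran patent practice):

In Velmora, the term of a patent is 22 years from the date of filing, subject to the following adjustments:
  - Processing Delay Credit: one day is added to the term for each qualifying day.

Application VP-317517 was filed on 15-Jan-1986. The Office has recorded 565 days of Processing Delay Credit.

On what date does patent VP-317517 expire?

Base term: filing date + 22 years → 15 January 2008.
Processing Delay Credit: +565 days → 2 August 2009.

2009-08-02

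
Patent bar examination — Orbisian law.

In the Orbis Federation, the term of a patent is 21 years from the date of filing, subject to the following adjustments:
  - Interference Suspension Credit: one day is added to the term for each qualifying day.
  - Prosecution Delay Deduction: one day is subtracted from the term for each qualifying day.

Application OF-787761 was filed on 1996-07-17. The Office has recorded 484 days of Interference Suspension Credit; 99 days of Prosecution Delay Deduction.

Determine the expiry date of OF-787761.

Base term: filing date + 21 years → 17 July 2017.
Interference Suspension Credit: +484 days → 13 November 2018.
Prosecution Delay Deduction: −99 days → 6 August 2018.

August 6, 2018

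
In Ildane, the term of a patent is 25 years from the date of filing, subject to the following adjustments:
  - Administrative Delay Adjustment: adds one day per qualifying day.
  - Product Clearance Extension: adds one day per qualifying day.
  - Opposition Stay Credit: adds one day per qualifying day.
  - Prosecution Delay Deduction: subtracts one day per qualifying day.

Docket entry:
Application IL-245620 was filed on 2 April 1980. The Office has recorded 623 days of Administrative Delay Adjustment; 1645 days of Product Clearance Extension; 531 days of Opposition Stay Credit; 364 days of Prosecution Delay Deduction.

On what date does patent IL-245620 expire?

Base term: filing date + 25 years → 2 April 2005.
Administrative Delay Adjustment: +623 days → 16 December 2006.
Product Clearance Extension: +1645 days → 18 June 2011.
Opposition Stay Credit: +531 days → 30 November 2012.
Prosecution Delay Deduction: −364 days → 2 December 2011.

2011-12-02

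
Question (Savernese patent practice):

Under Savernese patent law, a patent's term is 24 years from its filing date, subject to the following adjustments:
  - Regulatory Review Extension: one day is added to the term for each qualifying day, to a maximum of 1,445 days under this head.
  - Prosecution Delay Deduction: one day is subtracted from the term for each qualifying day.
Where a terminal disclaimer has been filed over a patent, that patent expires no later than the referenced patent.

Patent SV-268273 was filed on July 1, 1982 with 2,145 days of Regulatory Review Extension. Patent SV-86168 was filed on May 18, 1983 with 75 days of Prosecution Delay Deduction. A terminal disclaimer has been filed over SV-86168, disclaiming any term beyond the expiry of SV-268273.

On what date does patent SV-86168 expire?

Natural term of SV-86168:
  Base: filing + 24 years → 18 May 2007.
  Prosecution Delay Deduction: −75 days → 4 March 2007.
Expiry of referenced patent SV-268273:
  Base: filing + 24 years → 1 July 2006.
  Regulatory Review Extension: 2145 days claimed exceeds the 1445-day cap, so +1445 days → 15 June 2010.
Terminal disclaimer: SV-86168 expires on the earlier of 4 March 2007 and 15 June 2010.

2007-03-04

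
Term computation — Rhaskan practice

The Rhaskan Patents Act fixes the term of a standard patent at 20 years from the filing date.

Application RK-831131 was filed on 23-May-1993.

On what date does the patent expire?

May 23, 2013

Filing date + 20 years → 23 May 2013.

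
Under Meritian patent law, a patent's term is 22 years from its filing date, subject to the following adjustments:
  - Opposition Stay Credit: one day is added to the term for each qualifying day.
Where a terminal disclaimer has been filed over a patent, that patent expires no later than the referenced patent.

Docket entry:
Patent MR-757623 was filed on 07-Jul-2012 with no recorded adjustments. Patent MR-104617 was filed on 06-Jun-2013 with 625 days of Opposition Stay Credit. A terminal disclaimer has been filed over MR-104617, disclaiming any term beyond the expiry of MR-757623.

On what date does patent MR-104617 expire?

Natural term of MR-104617:
  Base: filing + 22 years → 6 June 2035.
  Opposition Stay Credit: +625 days → 20 February 2037.
Expiry of referenced patent MR-757623:
  Base: filing + 22 years → 7 July 2034.
Terminal disclaimer: MR-104617 expires on the earlier of 20 February 2037 and 7 July 2034.

2034-07-07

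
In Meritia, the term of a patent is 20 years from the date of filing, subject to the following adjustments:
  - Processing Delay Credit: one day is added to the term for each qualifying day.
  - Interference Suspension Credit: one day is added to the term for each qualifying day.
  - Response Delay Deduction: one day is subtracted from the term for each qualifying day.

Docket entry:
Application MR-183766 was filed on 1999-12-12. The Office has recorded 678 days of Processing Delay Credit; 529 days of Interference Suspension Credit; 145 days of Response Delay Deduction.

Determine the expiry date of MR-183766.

Base term: filing date + 20 years → 12 December 2019.
Processing Delay Credit: +678 days → 20 October 2021.
Interference Suspension Credit: +529 days → 2 April 2023.
Response Delay Deduction: −145 days → 8 November 2022.

2022-11-08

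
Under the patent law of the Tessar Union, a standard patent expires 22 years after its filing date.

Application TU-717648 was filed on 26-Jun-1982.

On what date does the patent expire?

Filing date + 22 years → 26 June 2004.

June 26, 2004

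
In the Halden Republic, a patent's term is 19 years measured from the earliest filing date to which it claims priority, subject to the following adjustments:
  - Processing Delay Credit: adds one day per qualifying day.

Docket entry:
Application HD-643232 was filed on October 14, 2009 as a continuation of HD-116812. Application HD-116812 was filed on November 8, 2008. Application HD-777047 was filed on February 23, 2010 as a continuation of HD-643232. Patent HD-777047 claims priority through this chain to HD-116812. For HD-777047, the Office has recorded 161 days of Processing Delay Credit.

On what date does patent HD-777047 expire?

2028-04-17

Earliest priority filing: 8 November 2008.
Base term: 8 November 2008 + 19 years → 8 November 2027.
Processing Delay Credit: +161 days → 17 April 2028.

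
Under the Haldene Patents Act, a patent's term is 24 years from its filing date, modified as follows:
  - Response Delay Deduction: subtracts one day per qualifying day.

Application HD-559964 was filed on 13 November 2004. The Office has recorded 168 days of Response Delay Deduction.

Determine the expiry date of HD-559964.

Base term: filing date + 24 years → 13 November 2028.
Response Delay Deduction: −168 days → 29 May 2028.

May 29, 2028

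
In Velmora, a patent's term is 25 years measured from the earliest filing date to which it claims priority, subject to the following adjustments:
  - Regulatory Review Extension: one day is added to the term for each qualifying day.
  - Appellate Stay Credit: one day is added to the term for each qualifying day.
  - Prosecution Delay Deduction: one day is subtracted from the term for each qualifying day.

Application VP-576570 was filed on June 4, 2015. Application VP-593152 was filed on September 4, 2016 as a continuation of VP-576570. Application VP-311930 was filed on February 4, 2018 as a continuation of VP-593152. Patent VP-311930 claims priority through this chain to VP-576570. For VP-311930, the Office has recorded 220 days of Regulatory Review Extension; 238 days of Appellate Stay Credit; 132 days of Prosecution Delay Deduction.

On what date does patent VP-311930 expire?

April 26, 2041

Earliest priority filing: 4 June 2015.
Base term: 4 June 2015 + 25 years → 4 June 2040.
Regulatory Review Extension: +220 days → 10 January 2041.
Appellate Stay Credit: +238 days → 5 September 2041.
Prosecution Delay Deduction: −132 days → 26 April 2041.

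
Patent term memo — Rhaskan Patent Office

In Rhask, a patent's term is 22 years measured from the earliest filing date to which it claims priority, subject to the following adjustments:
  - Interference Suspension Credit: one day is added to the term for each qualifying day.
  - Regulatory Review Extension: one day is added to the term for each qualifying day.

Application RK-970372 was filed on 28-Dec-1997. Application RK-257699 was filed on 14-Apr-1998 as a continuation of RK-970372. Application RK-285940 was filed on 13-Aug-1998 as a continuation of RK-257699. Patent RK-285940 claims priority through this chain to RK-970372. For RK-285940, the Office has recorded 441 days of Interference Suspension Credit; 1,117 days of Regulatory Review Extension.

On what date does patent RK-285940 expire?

Earliest priority filing: 28 December 1997.
Base term: 28 December 1997 + 22 years → 28 December 2019.
Interference Suspension Credit: +441 days → 13 March 2021.
Regulatory Review Extension: +1117 days → 3 April 2024.

2024-04-03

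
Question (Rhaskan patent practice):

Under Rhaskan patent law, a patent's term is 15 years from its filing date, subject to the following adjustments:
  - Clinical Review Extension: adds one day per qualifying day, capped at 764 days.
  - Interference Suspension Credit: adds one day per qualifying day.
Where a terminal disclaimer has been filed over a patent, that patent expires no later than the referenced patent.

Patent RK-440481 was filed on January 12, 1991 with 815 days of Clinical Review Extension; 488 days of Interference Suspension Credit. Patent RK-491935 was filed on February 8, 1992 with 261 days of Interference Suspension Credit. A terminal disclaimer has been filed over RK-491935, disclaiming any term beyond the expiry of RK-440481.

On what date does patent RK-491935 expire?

Natural term of RK-491935:
  Base: filing + 15 years → 8 February 2007.
  Interference Suspension Credit: +261 days → 27 October 2007.
Expiry of referenced patent RK-440481:
  Base: filing + 15 years → 12 January 2006.
  Clinical Review Extension: 815 days claimed exceeds the 764-day cap, so +764 days → 15 February 2008.
  Interference Suspension Credit: +488 days → 17 June 2009.
Terminal disclaimer: RK-491935 expires on the earlier of 27 October 2007 and 17 June 2009.

October 27, 2007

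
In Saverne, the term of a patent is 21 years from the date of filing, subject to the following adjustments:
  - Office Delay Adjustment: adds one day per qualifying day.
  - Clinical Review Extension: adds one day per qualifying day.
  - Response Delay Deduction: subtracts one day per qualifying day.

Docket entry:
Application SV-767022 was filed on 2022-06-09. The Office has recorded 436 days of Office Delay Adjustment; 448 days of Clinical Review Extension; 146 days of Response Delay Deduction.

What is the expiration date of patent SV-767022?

June 16, 2045

Base term: filing date + 21 years → 9 June 2043.
Office Delay Adjustment: +436 days → 18 August 2044.
Clinical Review Extension: +448 days → 9 November 2045.
Response Delay Deduction: −146 days → 16 June 2045.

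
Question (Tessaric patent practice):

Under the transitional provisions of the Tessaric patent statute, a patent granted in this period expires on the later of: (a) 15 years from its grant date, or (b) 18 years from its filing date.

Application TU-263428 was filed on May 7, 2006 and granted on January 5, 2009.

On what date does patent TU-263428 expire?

(a) grant + 15 years → 5 January 2024.
(b) filing + 18 years → 7 May 2024.
Later of the two: 7 May 2024.

May 7, 2024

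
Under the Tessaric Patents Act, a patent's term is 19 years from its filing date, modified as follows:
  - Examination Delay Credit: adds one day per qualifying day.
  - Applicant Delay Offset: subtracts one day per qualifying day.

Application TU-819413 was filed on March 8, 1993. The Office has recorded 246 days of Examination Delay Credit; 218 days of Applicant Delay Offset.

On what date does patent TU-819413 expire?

2012-04-05

Base term: filing date + 19 years → 8 March 2012.
Examination Delay Credit: +246 days → 9 November 2012.
Applicant Delay Offset: −218 days → 5 April 2012.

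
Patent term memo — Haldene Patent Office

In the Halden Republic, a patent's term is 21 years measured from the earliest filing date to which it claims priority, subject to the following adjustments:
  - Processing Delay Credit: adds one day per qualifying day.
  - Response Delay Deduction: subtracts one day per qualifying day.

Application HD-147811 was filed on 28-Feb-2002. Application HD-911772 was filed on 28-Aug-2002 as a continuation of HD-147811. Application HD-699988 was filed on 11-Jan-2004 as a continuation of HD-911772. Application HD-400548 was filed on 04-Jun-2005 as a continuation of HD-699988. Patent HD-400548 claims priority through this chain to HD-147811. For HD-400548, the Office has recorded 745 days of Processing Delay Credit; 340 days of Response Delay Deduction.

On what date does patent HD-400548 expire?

2024-04-08

Earliest priority filing: 28 February 2002.
Base term: 28 February 2002 + 21 years → 28 February 2023.
Processing Delay Credit: +745 days → 14 March 2025.
Response Delay Deduction: −340 days → 8 April 2024.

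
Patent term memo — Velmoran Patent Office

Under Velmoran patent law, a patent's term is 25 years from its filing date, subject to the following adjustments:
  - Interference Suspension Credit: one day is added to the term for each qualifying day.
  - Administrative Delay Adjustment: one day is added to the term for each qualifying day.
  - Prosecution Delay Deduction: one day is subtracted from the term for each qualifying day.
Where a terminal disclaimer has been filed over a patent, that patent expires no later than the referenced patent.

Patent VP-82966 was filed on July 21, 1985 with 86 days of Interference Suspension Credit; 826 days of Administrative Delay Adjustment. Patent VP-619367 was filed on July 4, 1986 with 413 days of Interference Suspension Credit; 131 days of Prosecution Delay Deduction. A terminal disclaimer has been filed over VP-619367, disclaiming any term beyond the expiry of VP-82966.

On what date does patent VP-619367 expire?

Natural term of VP-619367:
  Base: filing + 25 years → 4 July 2011.
  Interference Suspension Credit: +413 days → 20 August 2012.
  Prosecution Delay Deduction: −131 days → 11 April 2012.
Expiry of referenced patent VP-82966:
  Base: filing + 25 years → 21 July 2010.
  Interference Suspension Credit: +86 days → 15 October 2010.
  Administrative Delay Adjustment: +826 days → 18 January 2013.
Terminal disclaimer: VP-619367 expires on the earlier of 11 April 2012 and 18 January 2013.

2012-04-11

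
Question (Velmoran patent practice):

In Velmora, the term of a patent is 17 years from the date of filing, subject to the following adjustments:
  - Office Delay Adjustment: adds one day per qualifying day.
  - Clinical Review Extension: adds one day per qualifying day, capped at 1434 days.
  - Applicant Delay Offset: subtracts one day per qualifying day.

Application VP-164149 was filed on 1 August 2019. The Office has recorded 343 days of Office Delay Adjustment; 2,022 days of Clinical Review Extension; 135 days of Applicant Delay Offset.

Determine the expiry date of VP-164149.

2041-01-29

Base term: filing date + 17 years → 1 August 2036.
Office Delay Adjustment: +343 days → 10 July 2037.
Clinical Review Extension: 2022 days claimed exceeds the 1434-day cap, so +1434 days → 13 June 2041.
Applicant Delay Offset: −135 days → 29 January 2041.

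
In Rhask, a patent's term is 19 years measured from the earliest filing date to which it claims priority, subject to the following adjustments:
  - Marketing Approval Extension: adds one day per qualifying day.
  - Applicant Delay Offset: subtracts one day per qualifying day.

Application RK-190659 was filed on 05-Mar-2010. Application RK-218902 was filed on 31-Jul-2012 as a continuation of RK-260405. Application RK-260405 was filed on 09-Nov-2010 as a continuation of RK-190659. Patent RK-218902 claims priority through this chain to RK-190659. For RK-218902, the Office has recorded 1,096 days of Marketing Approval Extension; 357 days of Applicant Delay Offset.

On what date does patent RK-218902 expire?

March 14, 2031

Earliest priority filing: 5 March 2010.
Base term: 5 March 2010 + 19 years → 5 March 2029.
Marketing Approval Extension: +1096 days → 5 March 2032.
Applicant Delay Offset: −357 days → 14 March 2031.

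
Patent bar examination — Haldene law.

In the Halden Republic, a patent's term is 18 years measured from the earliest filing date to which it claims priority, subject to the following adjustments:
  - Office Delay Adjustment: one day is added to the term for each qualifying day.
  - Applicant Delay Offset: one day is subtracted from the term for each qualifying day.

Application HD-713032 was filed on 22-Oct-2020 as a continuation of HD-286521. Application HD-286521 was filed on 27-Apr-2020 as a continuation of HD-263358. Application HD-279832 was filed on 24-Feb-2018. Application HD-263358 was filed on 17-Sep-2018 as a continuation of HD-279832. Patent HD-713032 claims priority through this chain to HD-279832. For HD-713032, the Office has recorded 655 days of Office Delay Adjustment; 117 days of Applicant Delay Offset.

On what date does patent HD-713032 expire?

Earliest priority filing: 24 February 2018.
Base term: 24 February 2018 + 18 years → 24 February 2036.
Office Delay Adjustment: +655 days → 10 December 2037.
Applicant Delay Offset: −117 days → 15 August 2037.

2037-08-15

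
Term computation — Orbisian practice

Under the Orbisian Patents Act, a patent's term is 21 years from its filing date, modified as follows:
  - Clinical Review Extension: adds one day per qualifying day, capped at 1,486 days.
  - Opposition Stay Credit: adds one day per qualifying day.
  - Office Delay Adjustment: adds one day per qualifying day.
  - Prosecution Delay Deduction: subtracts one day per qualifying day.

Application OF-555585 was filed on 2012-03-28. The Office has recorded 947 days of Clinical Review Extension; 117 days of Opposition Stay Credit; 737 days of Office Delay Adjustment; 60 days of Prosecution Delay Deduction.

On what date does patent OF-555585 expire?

January 2, 2038

Base term: filing date + 21 years → 28 March 2033.
Clinical Review Extension: 947 days (within the 1486-day cap) → +947 days → 31 October 2035.
Opposition Stay Credit: +117 days → 25 February 2036.
Office Delay Adjustment: +737 days → 3 March 2038.
Prosecution Delay Deduction: −60 days → 2 January 2038.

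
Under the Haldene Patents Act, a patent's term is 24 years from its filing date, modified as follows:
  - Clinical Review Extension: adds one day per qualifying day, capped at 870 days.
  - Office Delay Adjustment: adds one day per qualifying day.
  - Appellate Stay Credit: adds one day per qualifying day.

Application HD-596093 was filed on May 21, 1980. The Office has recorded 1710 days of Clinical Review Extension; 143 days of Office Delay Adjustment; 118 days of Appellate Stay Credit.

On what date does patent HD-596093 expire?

June 26, 2007

Base term: filing date + 24 years → 21 May 2004.
Clinical Review Extension: 1710 days claimed exceeds the 870-day cap, so +870 days → 8 October 2006.
Office Delay Adjustment: +143 days → 28 February 2007.
Appellate Stay Credit: +118 days → 26 June 2007.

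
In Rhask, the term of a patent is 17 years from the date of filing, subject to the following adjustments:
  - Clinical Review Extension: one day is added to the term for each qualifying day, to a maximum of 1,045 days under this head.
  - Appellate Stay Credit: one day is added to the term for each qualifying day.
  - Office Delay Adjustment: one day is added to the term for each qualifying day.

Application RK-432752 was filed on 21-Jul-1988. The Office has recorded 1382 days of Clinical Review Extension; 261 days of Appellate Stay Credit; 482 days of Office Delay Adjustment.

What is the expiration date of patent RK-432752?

Base term: filing date + 17 years → 21 July 2005.
Clinical Review Extension: 1382 days claimed exceeds the 1045-day cap, so +1045 days → 31 May 2008.
Appellate Stay Credit: +261 days → 16 February 2009.
Office Delay Adjustment: +482 days → 13 June 2010.

June 13, 2010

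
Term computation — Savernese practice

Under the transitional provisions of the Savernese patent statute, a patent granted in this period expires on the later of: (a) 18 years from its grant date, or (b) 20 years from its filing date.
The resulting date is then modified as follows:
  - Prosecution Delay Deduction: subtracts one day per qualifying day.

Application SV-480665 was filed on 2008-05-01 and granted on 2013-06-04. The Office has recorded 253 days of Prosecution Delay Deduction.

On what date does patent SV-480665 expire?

(a) grant + 18 years → 4 June 2031.
(b) filing + 20 years → 1 May 2028.
Later of the two: 4 June 2031.
Prosecution Delay Deduction: −253 days → 24 September 2030.

2030-09-24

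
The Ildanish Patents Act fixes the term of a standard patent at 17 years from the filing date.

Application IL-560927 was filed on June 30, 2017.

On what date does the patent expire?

2034-06-30

Filing date + 17 years → 30 June 2034.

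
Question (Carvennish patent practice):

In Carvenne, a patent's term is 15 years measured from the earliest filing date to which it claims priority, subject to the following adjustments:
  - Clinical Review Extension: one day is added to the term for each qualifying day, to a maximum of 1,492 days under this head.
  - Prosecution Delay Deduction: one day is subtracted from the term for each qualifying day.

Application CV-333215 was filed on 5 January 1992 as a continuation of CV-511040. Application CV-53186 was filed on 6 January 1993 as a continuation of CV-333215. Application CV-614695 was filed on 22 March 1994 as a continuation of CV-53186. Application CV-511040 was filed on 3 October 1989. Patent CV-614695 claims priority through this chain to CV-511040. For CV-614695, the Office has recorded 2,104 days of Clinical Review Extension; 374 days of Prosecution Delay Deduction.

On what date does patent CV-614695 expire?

Earliest priority filing: 3 October 1989.
Base term: 3 October 1989 + 15 years → 3 October 2004.
Clinical Review Extension: 2104 days claimed exceeds the 1492-day cap, so +1492 days → 3 November 2008.
Prosecution Delay Deduction: −374 days → 26 October 2007.

2007-10-26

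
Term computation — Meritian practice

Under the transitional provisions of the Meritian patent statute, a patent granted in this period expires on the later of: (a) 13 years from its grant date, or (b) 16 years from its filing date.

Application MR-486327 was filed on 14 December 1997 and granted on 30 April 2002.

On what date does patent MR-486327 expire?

2015-04-30

(a) grant + 13 years → 30 April 2015.
(b) filing + 16 years → 14 December 2013.
Later of the two: 30 April 2015.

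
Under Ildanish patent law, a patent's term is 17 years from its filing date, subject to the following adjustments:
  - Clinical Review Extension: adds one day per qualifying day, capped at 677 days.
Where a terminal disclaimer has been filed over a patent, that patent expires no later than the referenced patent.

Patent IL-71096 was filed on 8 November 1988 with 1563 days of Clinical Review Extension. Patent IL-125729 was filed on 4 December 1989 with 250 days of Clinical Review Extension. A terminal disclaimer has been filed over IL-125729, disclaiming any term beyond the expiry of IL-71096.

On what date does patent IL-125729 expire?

Natural term of IL-125729:
  Base: filing + 17 years → 4 December 2006.
  Clinical Review Extension: 250 days (within the 677-day cap) → +250 days → 11 August 2007.
Expiry of referenced patent IL-71096:
  Base: filing + 17 years → 8 November 2005.
  Clinical Review Extension: 1563 days claimed exceeds the 677-day cap, so +677 days → 16 September 2007.
Terminal disclaimer: IL-125729 expires on the earlier of 11 August 2007 and 16 September 2007.

August 11, 2007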